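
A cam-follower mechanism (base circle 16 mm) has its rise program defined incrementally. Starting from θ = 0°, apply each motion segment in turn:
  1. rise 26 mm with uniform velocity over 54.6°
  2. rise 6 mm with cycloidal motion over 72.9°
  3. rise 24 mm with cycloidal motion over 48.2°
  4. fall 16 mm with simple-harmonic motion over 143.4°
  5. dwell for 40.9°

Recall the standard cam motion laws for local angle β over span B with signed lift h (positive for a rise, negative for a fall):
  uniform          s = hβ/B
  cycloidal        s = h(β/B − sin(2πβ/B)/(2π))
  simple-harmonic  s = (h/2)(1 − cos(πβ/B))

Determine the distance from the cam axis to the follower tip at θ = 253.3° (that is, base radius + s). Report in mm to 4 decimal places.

seg 1 [0°–54.6°] uniform, h=26: full span → s += 26 → s = 26.0000
seg 2 [54.6°–127.5°] cycloidal, h=6: full span → s += 6 → s = 32.0000
seg 3 [127.5°–175.7°] cycloidal, h=24: full span → s += 24 → s = 56.0000
seg 4 [175.7°–319.1°] simple-harmonic, h=-16: θ=253.3° here. β=77.6, B=143.4. -16/2·(1 − cos(π·0.5411)) = -9.0312 → s = 46.9688
radial distance = base radius + s = 16 + 46.9688 = 62.9688

62.9688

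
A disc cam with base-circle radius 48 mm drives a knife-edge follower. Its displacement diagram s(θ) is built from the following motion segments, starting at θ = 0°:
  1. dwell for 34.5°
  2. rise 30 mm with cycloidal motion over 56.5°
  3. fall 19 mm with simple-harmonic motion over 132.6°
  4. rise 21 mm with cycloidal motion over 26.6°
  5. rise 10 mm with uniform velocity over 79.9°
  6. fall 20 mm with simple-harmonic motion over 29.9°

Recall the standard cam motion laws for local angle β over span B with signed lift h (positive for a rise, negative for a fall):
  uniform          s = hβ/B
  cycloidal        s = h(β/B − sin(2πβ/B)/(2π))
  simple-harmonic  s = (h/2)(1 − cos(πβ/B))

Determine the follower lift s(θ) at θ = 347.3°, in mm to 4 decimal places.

seg 1 [0°–34.5°] dwell: s stays 0.0000
seg 2 [34.5°–91°] cycloidal, h=30: full span → s += 30 → s = 30.0000
seg 3 [91°–223.6°] simple-harmonic, h=-19: full span → s += -19 → s = 11.0000
seg 4 [223.6°–250.2°] cycloidal, h=21: full span → s += 21 → s = 32.0000
seg 5 [250.2°–330.1°] uniform, h=10: full span → s += 10 → s = 42.0000
seg 6 [330.1°–360°] simple-harmonic, h=-20: θ=347.3° here. β=17.2, B=29.9. -20/2·(1 − cos(π·0.5753)) = -12.3421 → s = 29.6579

29.6579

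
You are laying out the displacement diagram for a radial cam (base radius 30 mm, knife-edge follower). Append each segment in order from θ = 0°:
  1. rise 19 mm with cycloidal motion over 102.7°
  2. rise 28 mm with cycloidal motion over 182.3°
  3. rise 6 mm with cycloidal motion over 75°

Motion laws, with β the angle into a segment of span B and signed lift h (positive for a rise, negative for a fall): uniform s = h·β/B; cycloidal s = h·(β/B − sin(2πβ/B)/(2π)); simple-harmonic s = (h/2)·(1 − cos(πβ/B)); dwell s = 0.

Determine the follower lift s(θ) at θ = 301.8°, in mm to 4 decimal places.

seg 1 [0°–102.7°] cycloidal, h=19: full span → s += 19 → s = 19.0000
seg 2 [102.7°–285°] cycloidal, h=28: full span → s += 28 → s = 47.0000
seg 3 [285°–360°] cycloidal, h=6: θ=301.8° here. β=16.8, B=75. 6·(0.2240 − sin(2π·0.2240)/(2π)) = 0.4018 → s = 47.4018

47.4018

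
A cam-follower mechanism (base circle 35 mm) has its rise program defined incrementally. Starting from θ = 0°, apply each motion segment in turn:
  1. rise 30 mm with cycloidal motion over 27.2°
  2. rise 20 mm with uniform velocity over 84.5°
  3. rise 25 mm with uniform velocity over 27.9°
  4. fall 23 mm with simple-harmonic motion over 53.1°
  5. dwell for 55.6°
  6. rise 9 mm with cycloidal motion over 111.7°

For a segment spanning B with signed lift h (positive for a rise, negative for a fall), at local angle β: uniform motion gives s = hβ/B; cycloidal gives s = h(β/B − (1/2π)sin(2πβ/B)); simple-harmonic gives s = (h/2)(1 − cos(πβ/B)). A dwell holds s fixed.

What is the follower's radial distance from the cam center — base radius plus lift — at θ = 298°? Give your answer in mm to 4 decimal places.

seg 1 [0°–27.2°] cycloidal, h=30: full span → s += 30 → s = 30.0000
seg 2 [27.2°–111.7°] uniform, h=20: full span → s += 20 → s = 50.0000
seg 3 [111.7°–139.6°] uniform, h=25: full span → s += 25 → s = 75.0000
seg 4 [139.6°–192.7°] simple-harmonic, h=-23: full span → s += -23 → s = 52.0000
seg 5 [192.7°–248.3°] dwell: s stays 52.0000
seg 6 [248.3°–360°] cycloidal, h=9: θ=298° here. β=49.7, B=111.7. 9·(0.4449 − sin(2π·0.4449)/(2π)) = 3.5188 → s = 55.5188
radial distance = base radius + s = 35 + 55.5188 = 90.5188

90.5188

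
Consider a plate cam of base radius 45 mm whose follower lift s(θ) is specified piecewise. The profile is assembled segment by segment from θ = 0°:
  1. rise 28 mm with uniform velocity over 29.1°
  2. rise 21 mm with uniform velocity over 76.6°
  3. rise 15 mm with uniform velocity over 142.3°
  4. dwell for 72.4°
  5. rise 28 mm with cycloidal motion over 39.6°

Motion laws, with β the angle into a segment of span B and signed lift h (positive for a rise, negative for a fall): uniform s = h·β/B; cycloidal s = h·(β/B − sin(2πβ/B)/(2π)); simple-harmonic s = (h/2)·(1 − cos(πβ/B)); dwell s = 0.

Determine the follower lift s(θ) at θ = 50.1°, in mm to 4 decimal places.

seg 1 [0°–29.1°] uniform, h=28: full span → s += 28 → s = 28.0000
seg 2 [29.1°–105.7°] uniform, h=21: θ=50.1° here. β=21, B=76.6. 21·21/76.6 = 5.7572 → s = 33.7572

33.7572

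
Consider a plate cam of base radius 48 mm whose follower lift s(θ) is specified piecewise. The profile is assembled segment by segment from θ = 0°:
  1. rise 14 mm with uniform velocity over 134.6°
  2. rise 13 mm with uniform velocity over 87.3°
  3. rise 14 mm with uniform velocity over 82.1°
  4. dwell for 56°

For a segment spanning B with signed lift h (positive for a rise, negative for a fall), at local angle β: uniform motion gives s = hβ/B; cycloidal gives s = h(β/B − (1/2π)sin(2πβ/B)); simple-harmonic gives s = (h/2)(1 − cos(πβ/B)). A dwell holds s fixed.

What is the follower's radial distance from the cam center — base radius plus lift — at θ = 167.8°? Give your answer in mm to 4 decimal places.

seg 1 [0°–134.6°] uniform, h=14: full span → s += 14 → s = 14.0000
seg 2 [134.6°–221.9°] uniform, h=13: θ=167.8° here. β=33.2, B=87.3. 13·33.2/87.3 = 4.9439 → s = 18.9439
radial distance = base radius + s = 48 + 18.9439 = 66.9439

66.9439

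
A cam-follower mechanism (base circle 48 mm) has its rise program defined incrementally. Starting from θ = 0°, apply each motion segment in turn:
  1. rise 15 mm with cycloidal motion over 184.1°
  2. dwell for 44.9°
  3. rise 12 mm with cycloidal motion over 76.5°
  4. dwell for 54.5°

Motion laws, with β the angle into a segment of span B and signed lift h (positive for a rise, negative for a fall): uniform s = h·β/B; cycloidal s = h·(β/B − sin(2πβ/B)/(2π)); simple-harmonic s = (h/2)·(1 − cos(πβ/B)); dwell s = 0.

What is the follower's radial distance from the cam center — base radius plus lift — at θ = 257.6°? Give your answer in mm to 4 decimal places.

seg 1 [0°–184.1°] cycloidal, h=15: full span → s += 15 → s = 15.0000
seg 2 [184.1°–229°] dwell: s stays 15.0000
seg 3 [229°–305.5°] cycloidal, h=12: θ=257.6° here. β=28.6, B=76.5. 12·(0.3739 − sin(2π·0.3739)/(2π)) = 3.1261 → s = 18.1261
radial distance = base radius + s = 48 + 18.1261 = 66.1261

66.1261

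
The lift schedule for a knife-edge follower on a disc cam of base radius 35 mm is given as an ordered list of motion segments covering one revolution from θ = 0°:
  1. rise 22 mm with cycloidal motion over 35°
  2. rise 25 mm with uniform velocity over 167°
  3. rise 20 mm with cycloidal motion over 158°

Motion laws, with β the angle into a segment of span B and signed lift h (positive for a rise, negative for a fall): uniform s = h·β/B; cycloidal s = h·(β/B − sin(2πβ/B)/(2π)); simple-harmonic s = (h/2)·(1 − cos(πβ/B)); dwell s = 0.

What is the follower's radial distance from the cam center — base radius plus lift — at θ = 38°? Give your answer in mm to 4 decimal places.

seg 1 [0°–35°] cycloidal, h=22: full span → s += 22 → s = 22.0000
seg 2 [35°–202°] uniform, h=25: θ=38° here. β=3, B=167. 25·3/167 = 0.4491 → s = 22.4491
radial distance = base radius + s = 35 + 22.4491 = 57.4491

57.4491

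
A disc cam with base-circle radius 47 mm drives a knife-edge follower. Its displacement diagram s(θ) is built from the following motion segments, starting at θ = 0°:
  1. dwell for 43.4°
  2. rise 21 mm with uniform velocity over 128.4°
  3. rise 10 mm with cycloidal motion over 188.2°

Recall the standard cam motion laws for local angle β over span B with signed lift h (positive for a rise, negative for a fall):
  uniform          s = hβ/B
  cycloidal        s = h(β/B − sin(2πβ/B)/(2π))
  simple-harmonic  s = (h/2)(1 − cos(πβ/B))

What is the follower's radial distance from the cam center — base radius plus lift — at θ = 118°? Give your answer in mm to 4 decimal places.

seg 1 [0°–43.4°] dwell: s stays 0.0000
seg 2 [43.4°–171.8°] uniform, h=21: θ=118° here. β=74.6, B=128.4. 21·74.6/128.4 = 12.2009 → s = 12.2009
radial distance = base radius + s = 47 + 12.2009 = 59.2009

59.2009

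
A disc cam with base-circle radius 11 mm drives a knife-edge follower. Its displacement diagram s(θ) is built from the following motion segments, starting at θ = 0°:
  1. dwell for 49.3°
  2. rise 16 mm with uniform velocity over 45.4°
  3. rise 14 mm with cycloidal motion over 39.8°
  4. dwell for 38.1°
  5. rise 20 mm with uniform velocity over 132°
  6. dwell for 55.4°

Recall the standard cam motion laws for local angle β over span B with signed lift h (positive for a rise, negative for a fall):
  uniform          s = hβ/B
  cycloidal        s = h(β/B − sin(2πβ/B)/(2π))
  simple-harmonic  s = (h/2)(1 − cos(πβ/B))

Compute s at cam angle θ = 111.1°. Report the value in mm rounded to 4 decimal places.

seg 1 [0°–49.3°] dwell: s stays 0.0000
seg 2 [49.3°–94.7°] uniform, h=16: full span → s += 16 → s = 16.0000
seg 3 [94.7°–134.5°] cycloidal, h=14: θ=111.1° here. β=16.4, B=39.8. 14·(0.4121 − sin(2π·0.4121)/(2π)) = 4.5994 → s = 20.5994

20.5994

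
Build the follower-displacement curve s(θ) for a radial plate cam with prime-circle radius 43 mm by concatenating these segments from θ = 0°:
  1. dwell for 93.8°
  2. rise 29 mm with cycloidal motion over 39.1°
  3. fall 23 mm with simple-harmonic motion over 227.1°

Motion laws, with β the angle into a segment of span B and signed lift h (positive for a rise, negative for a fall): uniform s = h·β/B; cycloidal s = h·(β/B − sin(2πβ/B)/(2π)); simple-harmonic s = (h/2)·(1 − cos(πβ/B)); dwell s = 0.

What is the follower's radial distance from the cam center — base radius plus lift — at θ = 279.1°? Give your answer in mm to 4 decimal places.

seg 1 [0°–93.8°] dwell: s stays 0.0000
seg 2 [93.8°–132.9°] cycloidal, h=29: full span → s += 29 → s = 29.0000
seg 3 [132.9°–360°] simple-harmonic, h=-23: θ=279.1° here. β=146.2, B=227.1. -23/2·(1 − cos(π·0.6438)) = -16.5193 → s = 12.4807
radial distance = base radius + s = 43 + 12.4807 = 55.4807

55.4807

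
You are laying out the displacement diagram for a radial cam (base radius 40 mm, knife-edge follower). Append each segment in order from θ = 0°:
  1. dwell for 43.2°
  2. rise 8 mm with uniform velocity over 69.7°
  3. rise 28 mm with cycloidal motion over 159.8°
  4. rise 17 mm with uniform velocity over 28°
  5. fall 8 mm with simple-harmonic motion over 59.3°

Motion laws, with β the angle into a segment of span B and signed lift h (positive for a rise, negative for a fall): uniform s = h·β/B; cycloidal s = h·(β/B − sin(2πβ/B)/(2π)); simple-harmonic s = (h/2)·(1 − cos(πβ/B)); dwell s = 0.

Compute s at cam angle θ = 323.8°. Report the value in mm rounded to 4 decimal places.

seg 1 [0°–43.2°] dwell: s stays 0.0000
seg 2 [43.2°–112.9°] uniform, h=8: full span → s += 8 → s = 8.0000
seg 3 [112.9°–272.7°] cycloidal, h=28: full span → s += 28 → s = 36.0000
seg 4 [272.7°–300.7°] uniform, h=17: full span → s += 17 → s = 53.0000
seg 5 [300.7°–360°] simple-harmonic, h=-8: θ=323.8° here. β=23.1, B=59.3. -8/2·(1 − cos(π·0.3895)) = -2.6397 → s = 50.3603

50.3603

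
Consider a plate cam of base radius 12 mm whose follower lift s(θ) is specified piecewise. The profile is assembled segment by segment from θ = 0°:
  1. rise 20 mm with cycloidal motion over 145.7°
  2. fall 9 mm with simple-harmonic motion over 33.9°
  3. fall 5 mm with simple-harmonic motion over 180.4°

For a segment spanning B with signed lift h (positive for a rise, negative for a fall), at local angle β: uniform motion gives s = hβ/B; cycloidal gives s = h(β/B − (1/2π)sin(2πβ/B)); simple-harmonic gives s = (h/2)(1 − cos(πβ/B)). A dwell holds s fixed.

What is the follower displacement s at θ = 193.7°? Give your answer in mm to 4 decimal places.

seg 1 [0°–145.7°] cycloidal, h=20: full span → s += 20 → s = 20.0000
seg 2 [145.7°–179.6°] simple-harmonic, h=-9: full span → s += -9 → s = 11.0000
seg 3 [179.6°–360°] simple-harmonic, h=-5: θ=193.7° here. β=14.1, B=180.4. -5/2·(1 − cos(π·0.0782)) = -0.0750 → s = 10.9250

10.9250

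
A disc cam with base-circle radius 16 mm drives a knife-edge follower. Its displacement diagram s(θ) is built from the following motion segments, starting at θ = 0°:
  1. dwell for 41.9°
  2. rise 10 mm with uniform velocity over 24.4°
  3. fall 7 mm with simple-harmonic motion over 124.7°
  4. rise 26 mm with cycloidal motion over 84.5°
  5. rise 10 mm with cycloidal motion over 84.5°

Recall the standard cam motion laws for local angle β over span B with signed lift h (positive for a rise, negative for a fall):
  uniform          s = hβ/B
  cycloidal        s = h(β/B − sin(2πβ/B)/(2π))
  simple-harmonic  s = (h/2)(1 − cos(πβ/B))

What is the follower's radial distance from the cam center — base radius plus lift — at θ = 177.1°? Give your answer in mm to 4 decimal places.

seg 1 [0°–41.9°] dwell: s stays 0.0000
seg 2 [41.9°–66.3°] uniform, h=10: full span → s += 10 → s = 10.0000
seg 3 [66.3°–191°] simple-harmonic, h=-7: θ=177.1° here. β=110.8, B=124.7. -7/2·(1 − cos(π·0.8885)) = -6.7876 → s = 3.2124
radial distance = base radius + s = 16 + 3.2124 = 19.2124

19.2124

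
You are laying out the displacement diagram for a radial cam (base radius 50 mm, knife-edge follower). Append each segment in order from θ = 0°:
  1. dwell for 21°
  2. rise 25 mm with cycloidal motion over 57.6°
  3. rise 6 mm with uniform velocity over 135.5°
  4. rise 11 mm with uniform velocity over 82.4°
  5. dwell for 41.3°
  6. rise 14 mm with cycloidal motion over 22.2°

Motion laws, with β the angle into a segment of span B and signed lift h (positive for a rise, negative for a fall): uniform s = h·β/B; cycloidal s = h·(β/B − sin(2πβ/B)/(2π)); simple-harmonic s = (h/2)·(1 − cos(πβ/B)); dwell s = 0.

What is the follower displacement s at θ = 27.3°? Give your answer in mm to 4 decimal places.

seg 1 [0°–21°] dwell: s stays 0.0000
seg 2 [21°–78.6°] cycloidal, h=25: θ=27.3° here. β=6.3, B=57.6. 25·(0.1094 − sin(2π·0.1094)/(2π)) = 0.2102 → s = 0.2102

0.2102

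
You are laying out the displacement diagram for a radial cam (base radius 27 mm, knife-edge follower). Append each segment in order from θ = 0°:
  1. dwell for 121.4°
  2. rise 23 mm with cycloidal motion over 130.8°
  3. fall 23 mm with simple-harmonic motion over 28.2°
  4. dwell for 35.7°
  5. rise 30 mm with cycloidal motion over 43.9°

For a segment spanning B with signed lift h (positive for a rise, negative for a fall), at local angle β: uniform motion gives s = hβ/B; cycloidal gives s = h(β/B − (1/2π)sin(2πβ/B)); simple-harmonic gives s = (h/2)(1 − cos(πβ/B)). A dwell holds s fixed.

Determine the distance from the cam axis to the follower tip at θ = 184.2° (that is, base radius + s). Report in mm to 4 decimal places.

seg 1 [0°–121.4°] dwell: s stays 0.0000
seg 2 [121.4°–252.2°] cycloidal, h=23: θ=184.2° here. β=62.8, B=130.8. 23·(0.4801 − sin(2π·0.4801)/(2π)) = 10.5868 → s = 10.5868
radial distance = base radius + s = 27 + 10.5868 = 37.5868

37.5868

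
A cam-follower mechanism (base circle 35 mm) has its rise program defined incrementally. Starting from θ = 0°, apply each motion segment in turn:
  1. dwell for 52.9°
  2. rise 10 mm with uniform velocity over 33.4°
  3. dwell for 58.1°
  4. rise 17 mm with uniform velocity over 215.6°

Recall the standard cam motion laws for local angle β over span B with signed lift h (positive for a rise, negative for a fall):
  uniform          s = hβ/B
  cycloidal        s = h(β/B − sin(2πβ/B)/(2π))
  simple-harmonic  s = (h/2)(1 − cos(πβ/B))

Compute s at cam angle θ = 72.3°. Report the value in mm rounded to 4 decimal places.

seg 1 [0°–52.9°] dwell: s stays 0.0000
seg 2 [52.9°–86.3°] uniform, h=10: θ=72.3° here. β=19.4, B=33.4. 10·19.4/33.4 = 5.8084 → s = 5.8084

5.8084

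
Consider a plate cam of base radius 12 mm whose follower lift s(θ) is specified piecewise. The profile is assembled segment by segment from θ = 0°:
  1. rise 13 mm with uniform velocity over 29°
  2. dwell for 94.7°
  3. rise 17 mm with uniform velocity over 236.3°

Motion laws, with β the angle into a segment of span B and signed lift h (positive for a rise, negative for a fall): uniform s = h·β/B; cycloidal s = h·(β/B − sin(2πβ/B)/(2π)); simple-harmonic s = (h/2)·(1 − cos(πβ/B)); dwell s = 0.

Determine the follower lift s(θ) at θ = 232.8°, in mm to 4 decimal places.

seg 1 [0°–29°] uniform, h=13: full span → s += 13 → s = 13.0000
seg 2 [29°–123.7°] dwell: s stays 13.0000
seg 3 [123.7°–360°] uniform, h=17: θ=232.8° here. β=109.1, B=236.3. 17·109.1/236.3 = 7.8489 → s = 20.8489

20.8489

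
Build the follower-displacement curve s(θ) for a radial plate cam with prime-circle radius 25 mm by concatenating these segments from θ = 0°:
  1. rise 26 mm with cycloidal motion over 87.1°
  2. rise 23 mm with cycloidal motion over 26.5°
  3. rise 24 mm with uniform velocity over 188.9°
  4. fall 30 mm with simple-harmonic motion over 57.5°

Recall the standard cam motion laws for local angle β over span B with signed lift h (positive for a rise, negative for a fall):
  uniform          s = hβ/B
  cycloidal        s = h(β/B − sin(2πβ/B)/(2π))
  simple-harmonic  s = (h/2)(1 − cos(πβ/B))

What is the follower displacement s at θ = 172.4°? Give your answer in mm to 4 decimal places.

seg 1 [0°–87.1°] cycloidal, h=26: full span → s += 26 → s = 26.0000
seg 2 [87.1°–113.6°] cycloidal, h=23: full span → s += 23 → s = 49.0000
seg 3 [113.6°–302.5°] uniform, h=24: θ=172.4° here. β=58.8, B=188.9. 24·58.8/188.9 = 7.4706 → s = 56.4706

56.4706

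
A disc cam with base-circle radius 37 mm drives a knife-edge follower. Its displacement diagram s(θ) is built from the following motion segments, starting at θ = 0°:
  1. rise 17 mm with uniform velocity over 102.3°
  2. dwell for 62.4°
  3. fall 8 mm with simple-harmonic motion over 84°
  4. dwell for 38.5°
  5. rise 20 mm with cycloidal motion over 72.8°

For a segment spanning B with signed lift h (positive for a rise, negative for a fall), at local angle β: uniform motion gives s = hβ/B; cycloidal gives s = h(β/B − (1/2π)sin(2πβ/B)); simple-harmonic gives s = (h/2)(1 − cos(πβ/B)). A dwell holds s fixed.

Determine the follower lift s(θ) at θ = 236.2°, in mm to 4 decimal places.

seg 1 [0°–102.3°] uniform, h=17: full span → s += 17 → s = 17.0000
seg 2 [102.3°–164.7°] dwell: s stays 17.0000
seg 3 [164.7°–248.7°] simple-harmonic, h=-8: θ=236.2° here. β=71.5, B=84. -8/2·(1 − cos(π·0.8512)) = -7.5708 → s = 9.4292

9.4292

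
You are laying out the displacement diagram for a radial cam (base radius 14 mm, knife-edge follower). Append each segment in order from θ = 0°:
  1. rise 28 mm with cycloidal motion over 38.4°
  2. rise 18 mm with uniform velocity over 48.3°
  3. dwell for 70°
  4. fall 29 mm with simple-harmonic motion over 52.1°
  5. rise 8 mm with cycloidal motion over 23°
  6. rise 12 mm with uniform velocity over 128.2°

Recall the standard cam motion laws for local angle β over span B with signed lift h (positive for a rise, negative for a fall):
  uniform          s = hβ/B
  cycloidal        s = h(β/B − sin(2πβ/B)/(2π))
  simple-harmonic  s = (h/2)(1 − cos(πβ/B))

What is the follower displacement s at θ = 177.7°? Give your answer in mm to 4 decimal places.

seg 1 [0°–38.4°] cycloidal, h=28: full span → s += 28 → s = 28.0000
seg 2 [38.4°–86.7°] uniform, h=18: full span → s += 18 → s = 46.0000
seg 3 [86.7°–156.7°] dwell: s stays 46.0000
seg 4 [156.7°–208.8°] simple-harmonic, h=-29: θ=177.7° here. β=21, B=52.1. -29/2·(1 − cos(π·0.4031)) = -10.1525 → s = 35.8475

35.8475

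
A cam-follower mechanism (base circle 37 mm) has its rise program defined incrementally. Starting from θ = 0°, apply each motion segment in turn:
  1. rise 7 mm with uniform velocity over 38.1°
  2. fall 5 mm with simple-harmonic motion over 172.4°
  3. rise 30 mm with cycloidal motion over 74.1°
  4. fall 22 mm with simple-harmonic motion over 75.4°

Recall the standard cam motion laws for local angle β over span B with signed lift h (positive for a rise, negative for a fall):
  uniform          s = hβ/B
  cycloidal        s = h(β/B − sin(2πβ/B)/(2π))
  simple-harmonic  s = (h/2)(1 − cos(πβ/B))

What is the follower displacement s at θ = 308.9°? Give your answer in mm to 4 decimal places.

seg 1 [0°–38.1°] uniform, h=7: full span → s += 7 → s = 7.0000
seg 2 [38.1°–210.5°] simple-harmonic, h=-5: full span → s += -5 → s = 2.0000
seg 3 [210.5°–284.6°] cycloidal, h=30: full span → s += 30 → s = 32.0000
seg 4 [284.6°–360°] simple-harmonic, h=-22: θ=308.9° here. β=24.3, B=75.4. -22/2·(1 − cos(π·0.3223)) = -5.1726 → s = 26.8274

26.8274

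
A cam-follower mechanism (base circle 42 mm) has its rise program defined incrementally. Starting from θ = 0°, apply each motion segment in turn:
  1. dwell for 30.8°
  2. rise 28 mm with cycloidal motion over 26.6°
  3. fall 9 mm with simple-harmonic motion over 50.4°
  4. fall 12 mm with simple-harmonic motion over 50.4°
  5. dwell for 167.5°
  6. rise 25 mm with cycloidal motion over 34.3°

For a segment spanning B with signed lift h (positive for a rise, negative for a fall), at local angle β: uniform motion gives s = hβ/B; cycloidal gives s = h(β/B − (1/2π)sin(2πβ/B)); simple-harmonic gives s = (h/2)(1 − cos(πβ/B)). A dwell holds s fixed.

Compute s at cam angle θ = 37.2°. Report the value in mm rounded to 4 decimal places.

seg 1 [0°–30.8°] dwell: s stays 0.0000
seg 2 [30.8°–57.4°] cycloidal, h=28: θ=37.2° here. β=6.4, B=26.6. 28·(0.2406 − sin(2π·0.2406)/(2π)) = 2.2883 → s = 2.2883

2.2883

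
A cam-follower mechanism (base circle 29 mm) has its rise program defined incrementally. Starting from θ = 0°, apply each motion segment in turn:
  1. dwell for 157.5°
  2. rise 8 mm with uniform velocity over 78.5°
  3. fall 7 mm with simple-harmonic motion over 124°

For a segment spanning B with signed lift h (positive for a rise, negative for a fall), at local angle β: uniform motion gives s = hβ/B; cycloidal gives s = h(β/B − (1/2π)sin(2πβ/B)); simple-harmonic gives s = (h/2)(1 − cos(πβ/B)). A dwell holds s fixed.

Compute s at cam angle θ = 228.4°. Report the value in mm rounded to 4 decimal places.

seg 1 [0°–157.5°] dwell: s stays 0.0000
seg 2 [157.5°–236°] uniform, h=8: θ=228.4° here. β=70.9, B=78.5. 8·70.9/78.5 = 7.2255 → s = 7.2255

7.2255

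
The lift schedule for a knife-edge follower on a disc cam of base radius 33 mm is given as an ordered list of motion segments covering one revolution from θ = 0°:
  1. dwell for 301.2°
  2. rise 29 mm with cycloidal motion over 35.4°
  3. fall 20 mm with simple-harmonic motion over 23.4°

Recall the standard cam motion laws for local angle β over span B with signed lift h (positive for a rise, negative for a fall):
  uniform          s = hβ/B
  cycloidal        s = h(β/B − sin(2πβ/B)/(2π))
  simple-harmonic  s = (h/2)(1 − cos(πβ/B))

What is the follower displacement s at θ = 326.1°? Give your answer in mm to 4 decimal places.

seg 1 [0°–301.2°] dwell: s stays 0.0000
seg 2 [301.2°–336.6°] cycloidal, h=29: θ=326.1° here. β=24.9, B=35.4. 29·(0.7034 − sin(2π·0.7034)/(2π)) = 24.8173 → s = 24.8173

24.8173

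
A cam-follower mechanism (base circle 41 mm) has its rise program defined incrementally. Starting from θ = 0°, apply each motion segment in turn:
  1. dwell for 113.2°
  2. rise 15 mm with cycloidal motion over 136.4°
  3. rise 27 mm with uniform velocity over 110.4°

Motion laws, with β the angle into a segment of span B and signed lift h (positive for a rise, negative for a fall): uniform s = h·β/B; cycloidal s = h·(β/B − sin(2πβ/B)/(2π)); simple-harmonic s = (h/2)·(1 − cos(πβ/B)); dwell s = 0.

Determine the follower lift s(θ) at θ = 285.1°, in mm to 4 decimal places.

seg 1 [0°–113.2°] dwell: s stays 0.0000
seg 2 [113.2°–249.6°] cycloidal, h=15: full span → s += 15 → s = 15.0000
seg 3 [249.6°–360°] uniform, h=27: θ=285.1° here. β=35.5, B=110.4. 27·35.5/110.4 = 8.6821 → s = 23.6821

23.6821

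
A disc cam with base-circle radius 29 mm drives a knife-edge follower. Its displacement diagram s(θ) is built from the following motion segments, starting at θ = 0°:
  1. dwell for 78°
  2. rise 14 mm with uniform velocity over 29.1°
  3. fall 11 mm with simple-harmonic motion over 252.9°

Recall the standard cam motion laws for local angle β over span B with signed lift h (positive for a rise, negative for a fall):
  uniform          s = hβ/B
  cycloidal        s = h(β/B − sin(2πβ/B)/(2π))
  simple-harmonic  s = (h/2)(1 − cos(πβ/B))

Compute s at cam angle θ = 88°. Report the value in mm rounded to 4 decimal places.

seg 1 [0°–78°] dwell: s stays 0.0000
seg 2 [78°–107.1°] uniform, h=14: θ=88° here. β=10, B=29.1. 14·10/29.1 = 4.8110 → s = 4.8110

4.8110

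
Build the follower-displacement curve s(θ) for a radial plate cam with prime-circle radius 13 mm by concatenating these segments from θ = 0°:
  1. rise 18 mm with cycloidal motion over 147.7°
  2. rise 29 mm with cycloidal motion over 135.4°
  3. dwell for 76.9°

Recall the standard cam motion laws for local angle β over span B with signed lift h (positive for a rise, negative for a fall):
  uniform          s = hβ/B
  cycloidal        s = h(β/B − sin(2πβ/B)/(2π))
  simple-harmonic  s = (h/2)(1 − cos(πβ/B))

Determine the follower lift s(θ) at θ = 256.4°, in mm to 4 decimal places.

seg 1 [0°–147.7°] cycloidal, h=18: full span → s += 18 → s = 18.0000
seg 2 [147.7°–283.1°] cycloidal, h=29: θ=256.4° here. β=108.7, B=135.4. 29·(0.8028 − sin(2π·0.8028)/(2π)) = 27.6452 → s = 45.6452

45.6452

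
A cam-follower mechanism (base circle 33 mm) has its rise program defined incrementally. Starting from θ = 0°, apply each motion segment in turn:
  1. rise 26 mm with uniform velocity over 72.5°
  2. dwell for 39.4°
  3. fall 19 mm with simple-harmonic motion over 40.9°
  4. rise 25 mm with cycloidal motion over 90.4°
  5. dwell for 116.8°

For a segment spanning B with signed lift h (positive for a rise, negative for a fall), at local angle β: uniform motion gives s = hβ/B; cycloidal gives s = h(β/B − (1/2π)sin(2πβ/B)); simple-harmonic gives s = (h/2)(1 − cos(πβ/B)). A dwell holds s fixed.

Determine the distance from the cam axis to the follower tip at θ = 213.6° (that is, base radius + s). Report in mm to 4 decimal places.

seg 1 [0°–72.5°] uniform, h=26: full span → s += 26 → s = 26.0000
seg 2 [72.5°–111.9°] dwell: s stays 26.0000
seg 3 [111.9°–152.8°] simple-harmonic, h=-19: full span → s += -19 → s = 7.0000
seg 4 [152.8°–243.2°] cycloidal, h=25: θ=213.6° here. β=60.8, B=90.4. 25·(0.6726 − sin(2π·0.6726)/(2π)) = 20.3313 → s = 27.3313
radial distance = base radius + s = 33 + 27.3313 = 60.3313

60.3313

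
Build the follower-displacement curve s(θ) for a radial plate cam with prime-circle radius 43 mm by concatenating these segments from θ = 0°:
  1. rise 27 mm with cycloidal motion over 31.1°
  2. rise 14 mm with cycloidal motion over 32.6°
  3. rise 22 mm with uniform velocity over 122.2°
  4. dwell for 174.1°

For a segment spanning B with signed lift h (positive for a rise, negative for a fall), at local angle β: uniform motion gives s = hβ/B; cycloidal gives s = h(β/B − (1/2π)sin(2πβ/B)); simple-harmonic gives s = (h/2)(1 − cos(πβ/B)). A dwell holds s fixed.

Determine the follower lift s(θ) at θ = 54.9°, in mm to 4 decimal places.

seg 1 [0°–31.1°] cycloidal, h=27: full span → s += 27 → s = 27.0000
seg 2 [31.1°–63.7°] cycloidal, h=14: θ=54.9° here. β=23.8, B=32.6. 14·(0.7301 − sin(2π·0.7301)/(2π)) = 12.4316 → s = 39.4316

39.4316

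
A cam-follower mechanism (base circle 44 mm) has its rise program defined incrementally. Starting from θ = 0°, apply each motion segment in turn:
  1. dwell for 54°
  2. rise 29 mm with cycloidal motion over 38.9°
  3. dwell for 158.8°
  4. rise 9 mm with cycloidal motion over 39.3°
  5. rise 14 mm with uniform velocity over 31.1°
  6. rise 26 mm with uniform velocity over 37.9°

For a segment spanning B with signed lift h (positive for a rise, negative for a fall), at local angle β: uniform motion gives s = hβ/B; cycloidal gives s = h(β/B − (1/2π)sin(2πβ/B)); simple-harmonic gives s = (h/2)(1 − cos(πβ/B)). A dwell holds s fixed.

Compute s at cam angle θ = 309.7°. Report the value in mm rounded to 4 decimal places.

seg 1 [0°–54°] dwell: s stays 0.0000
seg 2 [54°–92.9°] cycloidal, h=29: full span → s += 29 → s = 29.0000
seg 3 [92.9°–251.7°] dwell: s stays 29.0000
seg 4 [251.7°–291°] cycloidal, h=9: full span → s += 9 → s = 38.0000
seg 5 [291°–322.1°] uniform, h=14: θ=309.7° here. β=18.7, B=31.1. 14·18.7/31.1 = 8.4180 → s = 46.4180

46.4180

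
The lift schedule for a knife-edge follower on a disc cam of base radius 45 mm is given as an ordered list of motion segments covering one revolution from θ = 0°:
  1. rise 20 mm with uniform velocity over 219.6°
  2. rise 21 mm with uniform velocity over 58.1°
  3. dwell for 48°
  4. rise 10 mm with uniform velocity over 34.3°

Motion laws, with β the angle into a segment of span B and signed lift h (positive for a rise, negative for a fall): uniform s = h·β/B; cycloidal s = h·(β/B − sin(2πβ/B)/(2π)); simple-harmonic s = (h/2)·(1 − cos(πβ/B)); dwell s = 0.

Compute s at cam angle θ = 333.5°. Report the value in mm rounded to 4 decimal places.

seg 1 [0°–219.6°] uniform, h=20: full span → s += 20 → s = 20.0000
seg 2 [219.6°–277.7°] uniform, h=21: full span → s += 21 → s = 41.0000
seg 3 [277.7°–325.7°] dwell: s stays 41.0000
seg 4 [325.7°–360°] uniform, h=10: θ=333.5° here. β=7.8, B=34.3. 10·7.8/34.3 = 2.2741 → s = 43.2741

43.2741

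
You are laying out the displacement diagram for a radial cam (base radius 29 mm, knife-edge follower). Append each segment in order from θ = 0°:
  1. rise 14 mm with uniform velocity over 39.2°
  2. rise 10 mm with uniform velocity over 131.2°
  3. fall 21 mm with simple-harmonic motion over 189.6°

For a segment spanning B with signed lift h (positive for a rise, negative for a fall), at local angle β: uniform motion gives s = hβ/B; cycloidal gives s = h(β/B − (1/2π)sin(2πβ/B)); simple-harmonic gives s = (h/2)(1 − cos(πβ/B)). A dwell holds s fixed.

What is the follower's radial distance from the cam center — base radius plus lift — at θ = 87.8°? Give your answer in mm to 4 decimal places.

seg 1 [0°–39.2°] uniform, h=14: full span → s += 14 → s = 14.0000
seg 2 [39.2°–170.4°] uniform, h=10: θ=87.8° here. β=48.6, B=131.2. 10·48.6/131.2 = 3.7043 → s = 17.7043
radial distance = base radius + s = 29 + 17.7043 = 46.7043

46.7043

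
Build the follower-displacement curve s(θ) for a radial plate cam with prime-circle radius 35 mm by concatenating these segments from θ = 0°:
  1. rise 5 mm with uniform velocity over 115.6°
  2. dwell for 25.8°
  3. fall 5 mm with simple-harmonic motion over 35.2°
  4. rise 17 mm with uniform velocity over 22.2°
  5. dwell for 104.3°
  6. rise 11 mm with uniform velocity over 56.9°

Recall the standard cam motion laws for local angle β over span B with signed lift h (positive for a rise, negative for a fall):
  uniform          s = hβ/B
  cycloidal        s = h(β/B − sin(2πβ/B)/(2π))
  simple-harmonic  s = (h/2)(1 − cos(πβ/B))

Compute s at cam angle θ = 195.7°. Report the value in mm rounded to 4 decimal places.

seg 1 [0°–115.6°] uniform, h=5: full span → s += 5 → s = 5.0000
seg 2 [115.6°–141.4°] dwell: s stays 5.0000
seg 3 [141.4°–176.6°] simple-harmonic, h=-5: full span → s += -5 → s = 0.0000
seg 4 [176.6°–198.8°] uniform, h=17: θ=195.7° here. β=19.1, B=22.2. 17·19.1/22.2 = 14.6261 → s = 14.6261

14.6261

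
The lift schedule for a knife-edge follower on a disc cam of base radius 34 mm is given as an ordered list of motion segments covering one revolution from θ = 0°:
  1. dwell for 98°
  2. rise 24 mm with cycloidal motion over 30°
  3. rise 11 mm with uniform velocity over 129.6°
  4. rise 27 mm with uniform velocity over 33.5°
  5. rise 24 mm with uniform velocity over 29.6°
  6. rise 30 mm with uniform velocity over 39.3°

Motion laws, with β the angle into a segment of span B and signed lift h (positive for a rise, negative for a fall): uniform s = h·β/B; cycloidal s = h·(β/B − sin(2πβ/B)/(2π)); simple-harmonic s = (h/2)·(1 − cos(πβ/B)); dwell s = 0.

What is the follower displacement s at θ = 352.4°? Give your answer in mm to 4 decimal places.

seg 1 [0°–98°] dwell: s stays 0.0000
seg 2 [98°–128°] cycloidal, h=24: full span → s += 24 → s = 24.0000
seg 3 [128°–257.6°] uniform, h=11: full span → s += 11 → s = 35.0000
seg 4 [257.6°–291.1°] uniform, h=27: full span → s += 27 → s = 62.0000
seg 5 [291.1°–320.7°] uniform, h=24: full span → s += 24 → s = 86.0000
seg 6 [320.7°–360°] uniform, h=30: θ=352.4° here. β=31.7, B=39.3. 30·31.7/39.3 = 24.1985 → s = 110.1985

110.1985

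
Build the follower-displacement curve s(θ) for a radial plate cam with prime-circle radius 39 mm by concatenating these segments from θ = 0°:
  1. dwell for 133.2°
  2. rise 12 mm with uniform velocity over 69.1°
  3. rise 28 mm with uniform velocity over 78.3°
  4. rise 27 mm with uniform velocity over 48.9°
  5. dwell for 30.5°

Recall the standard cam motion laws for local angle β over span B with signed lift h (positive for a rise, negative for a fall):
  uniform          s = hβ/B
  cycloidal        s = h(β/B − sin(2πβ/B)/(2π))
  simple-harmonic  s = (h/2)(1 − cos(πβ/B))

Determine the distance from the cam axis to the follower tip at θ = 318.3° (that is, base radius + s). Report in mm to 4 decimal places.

seg 1 [0°–133.2°] dwell: s stays 0.0000
seg 2 [133.2°–202.3°] uniform, h=12: full span → s += 12 → s = 12.0000
seg 3 [202.3°–280.6°] uniform, h=28: full span → s += 28 → s = 40.0000
seg 4 [280.6°–329.5°] uniform, h=27: θ=318.3° here. β=37.7, B=48.9. 27·37.7/48.9 = 20.8160 → s = 60.8160
radial distance = base radius + s = 39 + 60.8160 = 99.8160

99.8160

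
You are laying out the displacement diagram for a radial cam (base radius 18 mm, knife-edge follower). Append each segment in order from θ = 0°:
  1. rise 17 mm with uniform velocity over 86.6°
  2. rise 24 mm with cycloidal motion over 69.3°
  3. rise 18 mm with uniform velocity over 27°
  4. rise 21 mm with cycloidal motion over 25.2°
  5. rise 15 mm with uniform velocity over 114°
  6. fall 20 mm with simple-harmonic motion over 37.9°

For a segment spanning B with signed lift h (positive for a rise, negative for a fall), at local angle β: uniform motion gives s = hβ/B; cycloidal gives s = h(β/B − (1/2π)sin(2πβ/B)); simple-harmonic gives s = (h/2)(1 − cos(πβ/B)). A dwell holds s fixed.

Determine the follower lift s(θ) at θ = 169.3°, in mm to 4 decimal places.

seg 1 [0°–86.6°] uniform, h=17: full span → s += 17 → s = 17.0000
seg 2 [86.6°–155.9°] cycloidal, h=24: full span → s += 24 → s = 41.0000
seg 3 [155.9°–182.9°] uniform, h=18: θ=169.3° here. β=13.4, B=27. 18·13.4/27 = 8.9333 → s = 49.9333

49.9333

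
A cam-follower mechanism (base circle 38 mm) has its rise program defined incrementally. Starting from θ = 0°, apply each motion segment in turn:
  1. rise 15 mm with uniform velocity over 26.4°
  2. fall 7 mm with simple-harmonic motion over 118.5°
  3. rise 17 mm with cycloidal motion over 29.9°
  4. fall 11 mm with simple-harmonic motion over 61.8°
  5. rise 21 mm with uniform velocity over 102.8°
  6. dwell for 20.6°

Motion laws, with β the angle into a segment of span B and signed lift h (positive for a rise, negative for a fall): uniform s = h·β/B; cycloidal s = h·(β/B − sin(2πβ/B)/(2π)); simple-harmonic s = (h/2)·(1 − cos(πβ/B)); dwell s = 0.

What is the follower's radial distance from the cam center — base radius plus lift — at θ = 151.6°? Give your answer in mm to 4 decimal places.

seg 1 [0°–26.4°] uniform, h=15: full span → s += 15 → s = 15.0000
seg 2 [26.4°–144.9°] simple-harmonic, h=-7: full span → s += -7 → s = 8.0000
seg 3 [144.9°–174.8°] cycloidal, h=17: θ=151.6° here. β=6.7, B=29.9. 17·(0.2241 − sin(2π·0.2241)/(2π)) = 1.1395 → s = 9.1395
radial distance = base radius + s = 38 + 9.1395 = 47.1395

47.1395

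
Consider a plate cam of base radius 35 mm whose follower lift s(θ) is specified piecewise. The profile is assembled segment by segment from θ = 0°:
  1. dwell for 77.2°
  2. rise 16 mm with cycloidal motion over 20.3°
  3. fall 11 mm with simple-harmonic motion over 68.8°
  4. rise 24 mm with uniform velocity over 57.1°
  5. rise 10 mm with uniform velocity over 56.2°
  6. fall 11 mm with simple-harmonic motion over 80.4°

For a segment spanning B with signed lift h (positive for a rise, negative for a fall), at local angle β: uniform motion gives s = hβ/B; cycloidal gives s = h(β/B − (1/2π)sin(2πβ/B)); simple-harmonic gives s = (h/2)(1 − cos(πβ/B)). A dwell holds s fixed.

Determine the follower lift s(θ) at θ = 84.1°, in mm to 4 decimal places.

seg 1 [0°–77.2°] dwell: s stays 0.0000
seg 2 [77.2°–97.5°] cycloidal, h=16: θ=84.1° here. β=6.9, B=20.3. 16·(0.3399 − sin(2π·0.3399)/(2π)) = 3.2875 → s = 3.2875

3.2875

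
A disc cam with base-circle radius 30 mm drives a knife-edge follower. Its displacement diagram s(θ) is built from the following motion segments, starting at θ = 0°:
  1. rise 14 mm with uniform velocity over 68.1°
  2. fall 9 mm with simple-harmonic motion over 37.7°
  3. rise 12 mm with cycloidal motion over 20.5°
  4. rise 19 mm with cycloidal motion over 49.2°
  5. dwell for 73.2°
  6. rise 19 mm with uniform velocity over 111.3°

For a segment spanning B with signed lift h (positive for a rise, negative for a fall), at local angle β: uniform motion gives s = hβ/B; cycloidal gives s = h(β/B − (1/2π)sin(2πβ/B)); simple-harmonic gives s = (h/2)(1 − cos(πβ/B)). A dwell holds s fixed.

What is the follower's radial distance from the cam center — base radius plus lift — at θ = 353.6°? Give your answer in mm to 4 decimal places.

seg 1 [0°–68.1°] uniform, h=14: full span → s += 14 → s = 14.0000
seg 2 [68.1°–105.8°] simple-harmonic, h=-9: full span → s += -9 → s = 5.0000
seg 3 [105.8°–126.3°] cycloidal, h=12: full span → s += 12 → s = 17.0000
seg 4 [126.3°–175.5°] cycloidal, h=19: full span → s += 19 → s = 36.0000
seg 5 [175.5°–248.7°] dwell: s stays 36.0000
seg 6 [248.7°–360°] uniform, h=19: θ=353.6° here. β=104.9, B=111.3. 19·104.9/111.3 = 17.9075 → s = 53.9075
radial distance = base radius + s = 30 + 53.9075 = 83.9075

83.9075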